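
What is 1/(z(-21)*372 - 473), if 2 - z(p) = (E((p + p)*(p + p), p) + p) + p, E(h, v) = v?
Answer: 1/23707 ≈ 4.2182e-5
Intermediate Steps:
z(p) = 2 - 3*p (z(p) = 2 - ((p + p) + p) = 2 - (2*p + p) = 2 - 3*p)
1/(z(-21)*372 - 473) = 1/((2 - 3*(-21))*372 - 473) = 1/((2 + 63)*372 - 473) = 1/(65*372 - 473) = 1/(24180 - 473) = 1/23707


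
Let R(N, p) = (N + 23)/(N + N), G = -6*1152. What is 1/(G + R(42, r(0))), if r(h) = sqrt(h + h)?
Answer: -84/580543 ≈ -0.00014469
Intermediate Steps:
G = -6912
r(h) = sqrt(2)*sqrt(h) (r(h) = sqrt(2*h) = sqrt(2)*sqrt(h))
R(N, p) = (23 + N)/(2*N) (R(N, p) = (23 + N)/((2*N)) = (23 + N)*(1/(2*N)) = (23 + N)/(2*N))
1/(G + R(42, r(0))) = 1/(-6912 + (1/2)*(23 + 42)/42) = 1/(-6912 + (1/2)*(1/42)*65) = 1/(-6912 + 65/84) = 1/(-580543/84) = -84/580543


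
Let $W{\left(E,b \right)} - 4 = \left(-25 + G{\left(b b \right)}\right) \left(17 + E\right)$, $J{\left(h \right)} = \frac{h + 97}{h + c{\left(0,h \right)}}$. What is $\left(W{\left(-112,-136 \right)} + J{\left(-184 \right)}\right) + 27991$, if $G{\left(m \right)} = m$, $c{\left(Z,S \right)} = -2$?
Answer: $- \frac{107058471}{62} \approx -1.7268 \cdot 10^{6}$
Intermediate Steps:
$J{\left(h \right)} = \frac{97 + h}{-2 + h}$ ($J{\left(h \right)} = \frac{h + 97}{h - 2} = \frac{97 + h}{-2 + h}$)
$W{\left(E,b \right)} = 4 + \left(-25 + b^{2}\right) \left(17 + E\right)$ ($W{\left(E,b \right)} = 4 + \left(-25 + b b\right) \left(17 + E\right) = 4 + \left(-25 + b^{2}\right) \left(17 + E\right)$)
$\left(W{\left(-112,-136 \right)} + J{\left(-184 \right)}\right) + 27991 = \left(\left(-421 - -2800 + 17 \left(-136\right)^{2} - 112 \left(-136\right)^{2}\right) + \frac{97 - 184}{-2 - 184}\right) + 27991 = \left(\left(-421 + 2800 + 17 \cdot 18496 - 2071552\right) + \frac{1}{-186} \left(-87\right)\right) + 27991 = \left(\left(-421 + 2800 + 314432 - 2071552\right) - - \frac{29}{62}\right) + 27991 = \left(-1754741 + \frac{29}{62}\right) + 27991 = - \frac{108793913}{62} + 27991 = - \frac{107058471}{62}$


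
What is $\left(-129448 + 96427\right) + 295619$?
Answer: $262598$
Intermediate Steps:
$\left(-129448 + 96427\right) + 295619 = -33021 + 295619 = 262598$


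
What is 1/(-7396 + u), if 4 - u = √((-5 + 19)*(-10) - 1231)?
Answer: I/(√1371 - 7392*I) ≈ -0.00013528 + 6.7762e-7*I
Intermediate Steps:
u = 4 - I*√1371 (u = 4 - √((-5 + 19)*(-10) - 1231) = 4 - √(14*(-10) - 1231) = 4 - √(-140 - 1231) = 4 - √(-1371) = 4 - I*√1371 ≈ 4.0 - 37.027*I)
1/(-7396 + u) = 1/(-7396 + (4 - I*√1371)) = 1/(-7392 - I*√1371)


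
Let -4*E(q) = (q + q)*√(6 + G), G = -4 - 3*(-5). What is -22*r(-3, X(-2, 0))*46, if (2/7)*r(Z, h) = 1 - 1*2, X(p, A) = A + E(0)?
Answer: 3542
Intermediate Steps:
G = 11 (G = -4 + 15 = 11)
E(q) = -q*√17/2 (E(q) = -(q + q)*√(6 + 11)/4 = -2*q*√17/4 = -q*√17/2)
X(p, A) = A (X(p, A) = A - ½*0*√17 = A + 0 = A)
r(Z, h) = -7/2 (r(Z, h) = 7*(1 - 1*2)/2 = 7*(1 - 2)/2 = (7/2)*(-1) = -7/2)
-22*r(-3, X(-2, 0))*46 = -22*(-7/2)*46 = 77*46 = 3542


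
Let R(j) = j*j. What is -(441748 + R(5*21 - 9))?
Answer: -450964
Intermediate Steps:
R(j) = j**2
-(441748 + R(5*21 - 9)) = -(441748 + (5*21 - 9)**2) = -(441748 + (105 - 9)**2) = -(441748 + 96**2) = -(441748 + 9216) = -1*450964 = -450964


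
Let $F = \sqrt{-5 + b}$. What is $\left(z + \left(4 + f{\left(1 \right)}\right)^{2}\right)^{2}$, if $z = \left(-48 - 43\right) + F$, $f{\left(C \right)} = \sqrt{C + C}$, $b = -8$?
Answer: $\left(-91 + \left(4 + \sqrt{2}\right)^{2} + i \sqrt{13}\right)^{2} \approx 3792.2 - 444.83 i$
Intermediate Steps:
$f{\left(C \right)} = \sqrt{2} \sqrt{C}$ ($f{\left(C \right)} = \sqrt{2 C} = \sqrt{2} \sqrt{C}$)
$F = i \sqrt{13}$ ($F = \sqrt{-5 - 8} = \sqrt{-13} = i \sqrt{13} \approx 3.6056 i$)
$z = -91 + i \sqrt{13}$ ($z = \left(-48 - 43\right) + i \sqrt{13} = -91 + i \sqrt{13} \approx -91.0 + 3.6056 i$)
$\left(z + \left(4 + f{\left(1 \right)}\right)^{2}\right)^{2} = \left(\left(-91 + i \sqrt{13}\right) + \left(4 + \sqrt{2} \sqrt{1}\right)^{2}\right)^{2} = \left(\left(-91 + i \sqrt{13}\right) + \left(4 + \sqrt{2} \cdot 1\right)^{2}\right)^{2} = \left(\left(-91 + i \sqrt{13}\right) + \left(4 + \sqrt{2}\right)^{2}\right)^{2} = \left(-91 + \left(4 + \sqrt{2}\right)^{2} + i \sqrt{13}\right)^{2}$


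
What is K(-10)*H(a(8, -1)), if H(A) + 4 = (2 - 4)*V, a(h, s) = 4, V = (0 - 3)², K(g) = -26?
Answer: 572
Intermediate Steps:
V = 9 (V = (-3)² = 9)
H(A) = -22 (H(A) = -4 + (2 - 4)*9 = -4 - 2*9 = -4 - 18 = -22)
K(-10)*H(a(8, -1)) = -26*(-22) = 572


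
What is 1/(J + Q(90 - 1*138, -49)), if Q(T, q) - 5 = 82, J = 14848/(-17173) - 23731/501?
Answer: 8603673/333548240 ≈ 0.025794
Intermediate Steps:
J = -414971311/8603673 (J = 14848*(-1/17173) - 23731*1/501 = -14848/17173 - 23731/501 = -414971311/8603673 ≈ -48.232)
Q(T, q) = 87 (Q(T, q) = 5 + 82 = 87)
1/(J + Q(90 - 1*138, -49)) = 1/(-414971311/8603673 + 87) = 1/(333548240/8603673) = 8603673/333548240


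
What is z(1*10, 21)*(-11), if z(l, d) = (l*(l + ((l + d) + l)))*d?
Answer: -117810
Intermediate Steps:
z(l, d) = d*l*(d + 3*l) (z(l, d) = (l*(l + ((d + l) + l)))*d = (l*(l + (d + 2*l)))*d = (l*(d + 3*l))*d = d*l*(d + 3*l))
z(1*10, 21)*(-11) = (21*(1*10)*(21 + 3*(1*10)))*(-11) = (21*10*(21 + 3*10))*(-11) = (21*10*(21 + 30))*(-11) = (21*10*51)*(-11) = 10710*(-11) = -117810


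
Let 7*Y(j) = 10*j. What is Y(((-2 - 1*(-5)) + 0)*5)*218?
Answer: 32700/7 ≈ 4671.4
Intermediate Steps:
Y(j) = 10*j/7 (Y(j) = (10*j)/7 = 10*j/7)
Y(((-2 - 1*(-5)) + 0)*5)*218 = (10*(((-2 - 1*(-5)) + 0)*5)/7)*218 = (10*(((-2 + 5) + 0)*5)/7)*218 = (10*((3 + 0)*5)/7)*218 = (10*(3*5)/7)*218 = ((10/7)*15)*218 = (150/7)*218 = 32700/7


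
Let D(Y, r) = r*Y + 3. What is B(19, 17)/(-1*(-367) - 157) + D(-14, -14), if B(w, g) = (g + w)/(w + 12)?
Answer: 215921/1085 ≈ 199.01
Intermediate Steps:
D(Y, r) = 3 + Y*r (D(Y, r) = Y*r + 3 = 3 + Y*r)
B(w, g) = (g + w)/(12 + w)
B(19, 17)/(-1*(-367) - 157) + D(-14, -14) = ((17 + 19)/(12 + 19))/(-1*(-367) - 157) + (3 - 14*(-14)) = (36/31)/(367 - 157) + (3 + 196) = ((1/31)*36)/210 + 199 = (36/31)*(1/210) + 199 = 6/1085 + 199 = 215921/1085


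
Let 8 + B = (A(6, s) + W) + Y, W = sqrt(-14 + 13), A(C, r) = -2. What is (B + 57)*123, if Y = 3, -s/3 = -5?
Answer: 6150 + 123*I ≈ 6150.0 + 123.0*I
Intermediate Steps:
s = 15 (s = -3*(-5) = 15)
W = I (W = sqrt(-1) = I ≈ 1.0*I)
B = -7 + I (B = -8 + ((-2 + I) + 3) = -8 + (1 + I) = -7 + I ≈ -7.0 + 1.0*I)
(B + 57)*123 = ((-7 + I) + 57)*123 = (50 + I)*123 = 6150 + 123*I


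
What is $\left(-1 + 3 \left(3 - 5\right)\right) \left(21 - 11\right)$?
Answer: $-70$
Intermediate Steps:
$\left(-1 + 3 \left(3 - 5\right)\right) \left(21 - 11\right) = \left(-1 + 3 \left(-2\right)\right) 10 = \left(-1 - 6\right) 10 = \left(-7\right) 10 = -70$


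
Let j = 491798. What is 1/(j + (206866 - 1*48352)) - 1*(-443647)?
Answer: 288508967865/650312 ≈ 4.4365e+5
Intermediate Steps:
1/(j + (206866 - 1*48352)) - 1*(-443647) = 1/(491798 + (206866 - 1*48352)) - 1*(-443647) = 1/(491798 + (206866 - 48352)) + 443647 = 1/(491798 + 158514) + 443647 = 1/650312 + 443647 = 288508967865/650312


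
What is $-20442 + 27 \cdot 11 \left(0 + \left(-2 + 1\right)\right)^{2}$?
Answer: $-20145$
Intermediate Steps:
$-20442 + 27 \cdot 11 \left(0 + \left(-2 + 1\right)\right)^{2} = -20442 + 297 \left(0 - 1\right)^{2} = -20442 + 297 \left(-1\right)^{2} = -20442 + 297 \cdot 1 = -20442 + 297 = -20145$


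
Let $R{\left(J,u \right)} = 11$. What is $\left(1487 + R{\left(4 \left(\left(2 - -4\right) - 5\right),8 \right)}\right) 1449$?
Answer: $2170602$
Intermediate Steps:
$\left(1487 + R{\left(4 \left(\left(2 - -4\right) - 5\right),8 \right)}\right) 1449 = \left(1487 + 11\right) 1449 = 1498 \cdot 1449 = 2170602$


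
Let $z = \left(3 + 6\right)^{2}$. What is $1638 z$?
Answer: $132678$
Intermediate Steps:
$z = 81$ ($z = 9^{2} = 81$)
$1638 z = 1638 \cdot 81 = 132678$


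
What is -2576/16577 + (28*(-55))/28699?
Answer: -9041564/43249393 ≈ -0.20906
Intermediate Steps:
-2576/16577 + (28*(-55))/28699 = -2576*1/16577 - 1540*1/28699 = -2576/16577 - 140/2609 = -9041564/43249393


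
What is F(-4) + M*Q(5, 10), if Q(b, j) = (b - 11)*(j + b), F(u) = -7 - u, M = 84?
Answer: -7563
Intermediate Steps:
Q(b, j) = (-11 + b)*(b + j)
F(-4) + M*Q(5, 10) = (-7 - 1*(-4)) + 84*(5² - 11*5 - 11*10 + 5*10) = (-7 + 4) + 84*(25 - 55 - 110 + 50) = -3 + 84*(-90) = -3 - 7560 = -7563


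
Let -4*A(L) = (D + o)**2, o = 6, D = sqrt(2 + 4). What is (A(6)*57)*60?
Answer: -35910 - 10260*sqrt(6) ≈ -61042.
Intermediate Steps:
D = sqrt(6) ≈ 2.4495
A(L) = -(6 + sqrt(6))**2/4 (A(L) = -(sqrt(6) + 6)**2/4 = -(6 + sqrt(6))**2/4)
(A(6)*57)*60 = (-(6 + sqrt(6))**2/4*57)*60 = -57*(6 + sqrt(6))**2/4*60 = -855*(6 + sqrt(6))**2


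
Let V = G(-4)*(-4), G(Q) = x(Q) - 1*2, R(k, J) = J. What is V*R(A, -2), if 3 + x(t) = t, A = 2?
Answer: -72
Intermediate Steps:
x(t) = -3 + t
G(Q) = -5 + Q (G(Q) = (-3 + Q) - 1*2 = (-3 + Q) - 2 = -5 + Q)
V = 36 (V = (-5 - 4)*(-4) = -9*(-4) = 36)
V*R(A, -2) = 36*(-2) = -72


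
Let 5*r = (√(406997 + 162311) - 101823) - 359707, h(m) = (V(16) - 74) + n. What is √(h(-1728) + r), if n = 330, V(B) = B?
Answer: √(-2300850 + 10*√142327)/5 ≈ 303.12*I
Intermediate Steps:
h(m) = 272 (h(m) = (16 - 74) + 330 = -58 + 330 = 272)
r = -92306 + 2*√142327/5 (r = ((√(406997 + 162311) - 101823) - 359707)/5 = ((√569308 - 101823) - 359707)/5 = ((2*√142327 - 101823) - 359707)/5 = ((-101823 + 2*√142327) - 359707)/5 = (-461530 + 2*√142327)/5 = -92306 + 2*√142327/5 ≈ -92155.)
√(h(-1728) + r) = √(272 + (-92306 + 2*√142327/5)) = √(-92034 + 2*√142327/5)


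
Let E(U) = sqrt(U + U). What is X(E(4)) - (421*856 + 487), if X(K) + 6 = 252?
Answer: -360617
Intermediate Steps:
E(U) = sqrt(2)*sqrt(U) (E(U) = sqrt(2*U) = sqrt(2)*sqrt(U))
X(K) = 246 (X(K) = -6 + 252 = 246)
X(E(4)) - (421*856 + 487) = 246 - (421*856 + 487) = 246 - (360376 + 487) = 246 - 1*360863 = 246 - 360863 = -360617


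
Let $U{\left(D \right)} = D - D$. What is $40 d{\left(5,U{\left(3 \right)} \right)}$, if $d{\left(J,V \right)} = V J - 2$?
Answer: $-80$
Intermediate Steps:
$U{\left(D \right)} = 0$
$d{\left(J,V \right)} = -2 + J V$ ($d{\left(J,V \right)} = J V - 2 = -2 + J V$)
$40 d{\left(5,U{\left(3 \right)} \right)} = 40 \left(-2 + 5 \cdot 0\right) = 40 \left(-2 + 0\right) = 40 \left(-2\right) = -80$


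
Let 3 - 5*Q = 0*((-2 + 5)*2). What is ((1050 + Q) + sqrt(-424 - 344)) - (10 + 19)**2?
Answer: 1048/5 + 16*I*sqrt(3) ≈ 209.6 + 27.713*I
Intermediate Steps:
Q = 3/5 (Q = 3/5 - 0*(-2 + 5)*2 = 3/5 - 0*3*2 = 3/5 - 0*6 = 3/5 - 1/5*0 = 3/5 + 0 = 3/5 ≈ 0.60000)
((1050 + Q) + sqrt(-424 - 344)) - (10 + 19)**2 = ((1050 + 3/5) + sqrt(-424 - 344)) - (10 + 19)**2 = (5253/5 + sqrt(-768)) - 1*29**2 = (5253/5 + 16*I*sqrt(3)) - 1*841 = (5253/5 + 16*I*sqrt(3)) - 841 = 1048/5 + 16*I*sqrt(3)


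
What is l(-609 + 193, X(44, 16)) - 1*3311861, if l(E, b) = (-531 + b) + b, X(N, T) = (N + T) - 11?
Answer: -3312294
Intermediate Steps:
X(N, T) = -11 + N + T
l(E, b) = -531 + 2*b
l(-609 + 193, X(44, 16)) - 1*3311861 = (-531 + 2*(-11 + 44 + 16)) - 1*3311861 = (-531 + 2*49) - 3311861 = (-531 + 98) - 3311861 = -433 - 3311861 = -3312294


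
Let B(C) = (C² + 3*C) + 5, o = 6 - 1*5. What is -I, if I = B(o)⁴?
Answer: -6561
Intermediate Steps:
o = 1 (o = 6 - 5 = 1)
B(C) = 5 + C² + 3*C
I = 6561 (I = (5 + 1² + 3*1)⁴ = (5 + 1 + 3)⁴ = 9⁴ = 6561)
-I = -1*6561 = -6561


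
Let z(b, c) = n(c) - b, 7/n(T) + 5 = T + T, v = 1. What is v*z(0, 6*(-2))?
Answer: -7/29 ≈ -0.24138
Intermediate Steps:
n(T) = 7/(-5 + 2*T) (n(T) = 7/(-5 + (T + T)) = 7/(-5 + 2*T))
z(b, c) = -b + 7/(-5 + 2*c) (z(b, c) = 7/(-5 + 2*c) - b = -b + 7/(-5 + 2*c))
v*z(0, 6*(-2)) = 1*(-1*0 + 7/(-5 + 2*(6*(-2)))) = 1*(0 + 7/(-5 + 2*(-12))) = 1*(0 + 7/(-5 - 24)) = 1*(0 + 7/(-29)) = 1*(0 + 7*(-1/29)) = 1*(0 - 7/29) = 1*(-7/29) = -7/29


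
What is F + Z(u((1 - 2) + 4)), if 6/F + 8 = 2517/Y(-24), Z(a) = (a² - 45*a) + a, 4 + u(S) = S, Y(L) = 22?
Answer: 105477/2341 ≈ 45.056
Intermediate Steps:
u(S) = -4 + S
Z(a) = a² - 44*a
F = 132/2341 (F = 6/(-8 + 2517/22) = 6/(2341/22) = 6*(22/2341) = 132/2341 ≈ 0.056386)
F + Z(u((1 - 2) + 4)) = 132/2341 + (-4 + ((1 - 2) + 4))*(-44 + (-4 + ((1 - 2) + 4))) = 132/2341 + (-4 + (-1 + 4))*(-44 + (-4 + (-1 + 4))) = 132/2341 + (-4 + 3)*(-44 + (-4 + 3)) = 132/2341 - (-44 - 1) = 132/2341 - 1*(-45) = 132/2341 + 45 = 105477/2341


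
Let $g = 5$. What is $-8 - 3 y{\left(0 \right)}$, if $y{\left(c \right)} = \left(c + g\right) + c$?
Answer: $-23$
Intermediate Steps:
$y{\left(c \right)} = 5 + 2 c$ ($y{\left(c \right)} = \left(c + 5\right) + c = \left(5 + c\right) + c = 5 + 2 c$)
$-8 - 3 y{\left(0 \right)} = -8 - 3 \left(5 + 2 \cdot 0\right) = -8 - 3 \left(5 + 0\right) = -8 - 15 = -23$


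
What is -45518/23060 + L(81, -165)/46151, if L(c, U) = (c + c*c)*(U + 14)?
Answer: -12614271869/532121030 ≈ -23.706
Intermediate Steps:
L(c, U) = (14 + U)*(c + c²) (L(c, U) = (c + c²)*(14 + U) = (14 + U)*(c + c²))
-45518/23060 + L(81, -165)/46151 = -45518/23060 + (81*(14 - 165 + 14*81 - 165*81))/46151 = -45518*1/23060 + (81*(14 - 165 + 1134 - 13365))*(1/46151) = -22759/11530 + (81*(-12382))*(1/46151) = -22759/11530 - 1002942*1/46151 = -22759/11530 - 1002942/46151 = -12614271869/532121030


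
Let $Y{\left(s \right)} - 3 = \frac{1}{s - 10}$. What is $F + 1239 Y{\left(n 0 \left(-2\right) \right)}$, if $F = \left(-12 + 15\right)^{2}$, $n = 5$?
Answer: $\frac{36021}{10} \approx 3602.1$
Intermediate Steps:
$F = 9$ ($F = 3^{2} = 9$)
$Y{\left(s \right)} = 3 + \frac{1}{-10 + s}$ ($Y{\left(s \right)} = 3 + \frac{1}{s - 10} = 3 + \frac{1}{-10 + s}$)
$F + 1239 Y{\left(n 0 \left(-2\right) \right)} = 9 + 1239 \frac{-29 + 3 \cdot 5 \cdot 0 \left(-2\right)}{-10 + 5 \cdot 0 \left(-2\right)} = 9 + 1239 \frac{-29 + 3 \cdot 0 \left(-2\right)}{-10 + 0 \left(-2\right)} = 9 + 1239 \frac{-29 + 3 \cdot 0}{-10 + 0} = 9 + 1239 \frac{-29 + 0}{-10} = 9 + 1239 \left(\left(- \frac{1}{10}\right) \left(-29\right)\right) = 9 + 1239 \cdot \frac{29}{10} = 9 + \frac{35931}{10} = \frac{36021}{10}$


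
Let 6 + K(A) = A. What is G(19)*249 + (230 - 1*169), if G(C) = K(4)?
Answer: -437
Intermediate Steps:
K(A) = -6 + A
G(C) = -2 (G(C) = -6 + 4 = -2)
G(19)*249 + (230 - 1*169) = -2*249 + (230 - 1*169) = -498 + (230 - 169) = -498 + 61 = -437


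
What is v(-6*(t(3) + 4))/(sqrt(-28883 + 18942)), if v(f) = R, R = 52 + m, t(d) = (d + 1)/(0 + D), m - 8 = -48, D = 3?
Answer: -12*I*sqrt(9941)/9941 ≈ -0.12036*I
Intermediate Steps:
m = -40 (m = 8 - 48 = -40)
t(d) = 1/3 + d/3 (t(d) = (d + 1)/(0 + 3) = (1 + d)/3 = (1 + d)*(1/3) = 1/3 + d/3)
R = 12 (R = 52 - 40 = 12)
v(f) = 12
v(-6*(t(3) + 4))/(sqrt(-28883 + 18942)) = 12/(sqrt(-28883 + 18942)) = 12/(sqrt(-9941)) = 12/((I*sqrt(9941))) = 12*(-I*sqrt(9941)/9941) = -12*I*sqrt(9941)/9941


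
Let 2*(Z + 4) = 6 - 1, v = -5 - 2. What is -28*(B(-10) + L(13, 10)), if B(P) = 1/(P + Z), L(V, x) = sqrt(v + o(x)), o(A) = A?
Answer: 56/23 - 28*sqrt(3) ≈ -46.063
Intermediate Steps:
v = -7
L(V, x) = sqrt(-7 + x)
Z = -3/2 (Z = -4 + (6 - 1)/2 = -4 + (1/2)*5 = -4 + 5/2 = -3/2 ≈ -1.5000)
B(P) = 1/(-3/2 + P) (B(P) = 1/(P - 3/2) = 1/(-3/2 + P))
-28*(B(-10) + L(13, 10)) = -28*(2/(-3 + 2*(-10)) + sqrt(-7 + 10)) = -28*(2/(-3 - 20) + sqrt(3)) = -28*(2/(-23) + sqrt(3)) = -28*(2*(-1/23) + sqrt(3)) = -28*(-2/23 + sqrt(3)) = 56/23 - 28*sqrt(3)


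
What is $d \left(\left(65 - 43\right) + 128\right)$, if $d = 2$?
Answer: $300$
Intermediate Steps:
$d \left(\left(65 - 43\right) + 128\right) = 2 \left(\left(65 - 43\right) + 128\right) = 2 \left(22 + 128\right) = 2 \cdot 150 = 300$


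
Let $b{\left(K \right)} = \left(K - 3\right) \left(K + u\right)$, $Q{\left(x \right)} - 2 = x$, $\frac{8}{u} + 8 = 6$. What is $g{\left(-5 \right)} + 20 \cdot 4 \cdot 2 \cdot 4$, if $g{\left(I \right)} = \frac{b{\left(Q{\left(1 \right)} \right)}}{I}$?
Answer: $640$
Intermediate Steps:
$u = -4$ ($u = \frac{8}{-8 + 6} = \frac{8}{-2} = 8 \left(- \frac{1}{2}\right) = -4$)
$Q{\left(x \right)} = 2 + x$
$b{\left(K \right)} = \left(-4 + K\right) \left(-3 + K\right)$ ($b{\left(K \right)} = \left(K - 3\right) \left(K - 4\right) = \left(-3 + K\right) \left(-4 + K\right) = \left(-4 + K\right) \left(-3 + K\right)$)
$g{\left(I \right)} = 0$ ($g{\left(I \right)} = \frac{12 + \left(2 + 1\right)^{2} - 7 \left(2 + 1\right)}{I} = \frac{12 + 3^{2} - 21}{I} = \frac{12 + 9 - 21}{I} = \frac{0}{I} = 0$)
$g{\left(-5 \right)} + 20 \cdot 4 \cdot 2 \cdot 4 = 0 + 20 \cdot 4 \cdot 2 \cdot 4 = 0 + 20 \cdot 8 \cdot 4 = 0 + 20 \cdot 32 = 0 + 640 = 640$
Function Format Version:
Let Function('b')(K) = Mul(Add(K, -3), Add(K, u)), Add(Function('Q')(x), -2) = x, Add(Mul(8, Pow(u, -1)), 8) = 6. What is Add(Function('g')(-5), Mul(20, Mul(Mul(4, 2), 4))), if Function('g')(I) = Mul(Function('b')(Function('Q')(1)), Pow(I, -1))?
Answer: 640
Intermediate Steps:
u = -4 (u = Mul(8, Pow(Add(-8, 6), -1)) = Mul(8, Pow(-2, -1)) = Mul(8, Rational(-1, 2)) = -4)
Function('Q')(x) = Add(2, x)
Function('b')(K) = Mul(Add(-4, K), Add(-3, K)) (Function('b')(K) = Mul(Add(K, -3), Add(K, -4)) = Mul(Add(-3, K), Add(-4, K)) = Mul(Add(-4, K), Add(-3, K)))
Function('g')(I) = 0 (Function('g')(I) = Mul(Add(12, Pow(Add(2, 1), 2), Mul(-7, Add(2, 1))), Pow(I, -1)) = Mul(Add(12, Pow(3, 2), Mul(-7, 3)), Pow(I, -1)) = Mul(Add(12, 9, -21), Pow(I, -1)) = Mul(0, Pow(I, -1)) = 0)
Add(Function('g')(-5), Mul(20, Mul(Mul(4, 2), 4))) = Add(0, Mul(20, Mul(Mul(4, 2), 4))) = Add(0, Mul(20, Mul(8, 4))) = Add(0, Mul(20, 32)) = Add(0, 640) = 640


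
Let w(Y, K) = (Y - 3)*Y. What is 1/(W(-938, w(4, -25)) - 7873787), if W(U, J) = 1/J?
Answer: -4/31495147 ≈ -1.2700e-7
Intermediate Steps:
w(Y, K) = Y*(-3 + Y) (w(Y, K) = (-3 + Y)*Y = Y*(-3 + Y))
1/(W(-938, w(4, -25)) - 7873787) = 1/(1/(4*(-3 + 4)) - 7873787) = 1/(1/(4*1) - 7873787) = 1/(1/4 - 7873787) = 1/(-31495147/4) = -4/31495147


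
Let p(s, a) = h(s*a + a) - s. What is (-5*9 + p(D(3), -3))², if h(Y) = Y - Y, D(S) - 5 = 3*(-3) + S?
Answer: 1936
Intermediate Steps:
D(S) = -4 + S (D(S) = 5 + (3*(-3) + S) = 5 + (-9 + S) = -4 + S)
h(Y) = 0
p(s, a) = -s (p(s, a) = 0 - s = -s)
(-5*9 + p(D(3), -3))² = (-5*9 - (-4 + 3))² = (-45 - 1*(-1))² = (-45 + 1)² = (-44)² = 1936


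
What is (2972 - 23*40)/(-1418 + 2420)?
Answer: 342/167 ≈ 2.0479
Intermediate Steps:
(2972 - 23*40)/(-1418 + 2420) = (2972 - 920)/1002 = 2052*(1/1002) = 342/167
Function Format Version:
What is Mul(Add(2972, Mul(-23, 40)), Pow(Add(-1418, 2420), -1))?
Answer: Rational(342, 167) ≈ 2.0479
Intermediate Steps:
Mul(Add(2972, Mul(-23, 40)), Pow(Add(-1418, 2420), -1)) = Mul(Add(2972, -920), Pow(1002, -1)) = Mul(2052, Rational(1, 1002)) = Rational(342, 167)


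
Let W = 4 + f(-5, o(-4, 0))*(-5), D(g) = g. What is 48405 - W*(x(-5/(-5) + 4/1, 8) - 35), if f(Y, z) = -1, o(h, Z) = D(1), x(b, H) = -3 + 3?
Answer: 48720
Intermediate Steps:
x(b, H) = 0
o(h, Z) = 1
W = 9 (W = 4 - 1*(-5) = 4 + 5 = 9)
48405 - W*(x(-5/(-5) + 4/1, 8) - 35) = 48405 - 9*(0 - 35) = 48405 - 9*(-35) = 48405 - 1*(-315) = 48405 + 315 = 48720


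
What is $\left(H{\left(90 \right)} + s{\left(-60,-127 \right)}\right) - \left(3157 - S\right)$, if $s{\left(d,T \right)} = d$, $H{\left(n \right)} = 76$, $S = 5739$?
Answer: $2598$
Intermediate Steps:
$\left(H{\left(90 \right)} + s{\left(-60,-127 \right)}\right) - \left(3157 - S\right) = \left(76 - 60\right) - \left(3157 - 5739\right) = 16 - \left(3157 - 5739\right) = 16 - -2582 = 16 + 2582 = 2598$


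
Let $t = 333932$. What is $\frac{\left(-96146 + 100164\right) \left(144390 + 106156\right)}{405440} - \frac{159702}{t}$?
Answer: $\frac{3000915480293}{1208833840} \approx 2482.5$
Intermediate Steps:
$\frac{\left(-96146 + 100164\right) \left(144390 + 106156\right)}{405440} - \frac{159702}{t} = \frac{\left(-96146 + 100164\right) \left(144390 + 106156\right)}{405440} - \frac{159702}{333932} = 4018 \cdot 250546 \cdot \frac{1}{405440} - \frac{79851}{166966} = 1006693828 \cdot \frac{1}{405440} - \frac{79851}{166966} = \frac{35953351}{14480} - \frac{79851}{166966} = \frac{3000915480293}{1208833840}$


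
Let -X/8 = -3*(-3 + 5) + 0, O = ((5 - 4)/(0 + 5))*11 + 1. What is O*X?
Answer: 768/5 ≈ 153.60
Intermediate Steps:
O = 16/5 (O = (1/5)*11 + 1 = 11/5 + 1 = 16/5 ≈ 3.2000)
X = 48 (X = -8*(-3*(-3 + 5) + 0) = -8*(-3*2 + 0) = -8*(-6 + 0) = -8*(-6) = 48)
O*X = (16/5)*48 = 768/5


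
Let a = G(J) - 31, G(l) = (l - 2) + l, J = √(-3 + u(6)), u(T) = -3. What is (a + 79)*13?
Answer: 598 + 26*I*√6 ≈ 598.0 + 63.687*I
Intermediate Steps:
J = I*√6 (J = √(-3 - 3) = √(-6) = I*√6 ≈ 2.4495*I)
G(l) = -2 + 2*l (G(l) = (-2 + l) + l = -2 + 2*l)
a = -33 + 2*I*√6 (a = (-2 + 2*(I*√6)) - 31 = (-2 + 2*I*√6) - 31 = -33 + 2*I*√6 ≈ -33.0 + 4.899*I)
(a + 79)*13 = ((-33 + 2*I*√6) + 79)*13 = (46 + 2*I*√6)*13 = 598 + 26*I*√6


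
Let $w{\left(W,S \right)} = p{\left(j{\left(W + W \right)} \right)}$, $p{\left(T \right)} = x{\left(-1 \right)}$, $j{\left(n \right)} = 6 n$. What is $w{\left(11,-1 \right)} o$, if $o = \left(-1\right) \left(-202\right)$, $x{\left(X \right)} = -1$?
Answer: $-202$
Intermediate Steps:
$p{\left(T \right)} = -1$
$o = 202$
$w{\left(W,S \right)} = -1$
$w{\left(11,-1 \right)} o = \left(-1\right) 202 = -202$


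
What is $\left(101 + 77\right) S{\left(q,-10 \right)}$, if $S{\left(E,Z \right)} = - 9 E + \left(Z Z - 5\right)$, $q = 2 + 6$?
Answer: $4094$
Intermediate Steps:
$q = 8$
$S{\left(E,Z \right)} = -5 + Z^{2} - 9 E$ ($S{\left(E,Z \right)} = - 9 E + \left(Z^{2} - 5\right) = - 9 E + \left(-5 + Z^{2}\right) = -5 + Z^{2} - 9 E$)
$\left(101 + 77\right) S{\left(q,-10 \right)} = \left(101 + 77\right) \left(-5 + \left(-10\right)^{2} - 72\right) = 178 \left(-5 + 100 - 72\right) = 178 \cdot 23 = 4094$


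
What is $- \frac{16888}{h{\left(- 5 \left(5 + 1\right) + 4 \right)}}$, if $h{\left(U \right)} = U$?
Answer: $\frac{8444}{13} \approx 649.54$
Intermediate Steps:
$- \frac{16888}{h{\left(- 5 \left(5 + 1\right) + 4 \right)}} = - \frac{16888}{- 5 \left(5 + 1\right) + 4} = - \frac{16888}{\left(-5\right) 6 + 4} = - \frac{16888}{-30 + 4} = - \frac{16888}{-26} = \left(-16888\right) \left(- \frac{1}{26}\right) = \frac{8444}{13}$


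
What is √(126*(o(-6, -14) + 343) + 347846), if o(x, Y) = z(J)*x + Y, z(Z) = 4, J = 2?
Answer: 2*√96569 ≈ 621.51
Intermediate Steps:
o(x, Y) = Y + 4*x (o(x, Y) = 4*x + Y = Y + 4*x)
√(126*(o(-6, -14) + 343) + 347846) = √(126*((-14 + 4*(-6)) + 343) + 347846) = √(126*((-14 - 24) + 343) + 347846) = √(126*(-38 + 343) + 347846) = √(126*305 + 347846) = √(38430 + 347846) = √386276 = 2*√96569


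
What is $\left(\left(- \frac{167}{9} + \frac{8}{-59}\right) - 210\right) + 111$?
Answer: $- \frac{62494}{531} \approx -117.69$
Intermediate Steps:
$\left(\left(- \frac{167}{9} + \frac{8}{-59}\right) - 210\right) + 111 = \left(\left(\left(-167\right) \frac{1}{9} + 8 \left(- \frac{1}{59}\right)\right) - 210\right) + 111 = \left(\left(- \frac{167}{9} - \frac{8}{59}\right) - 210\right) + 111 = \left(- \frac{9925}{531} - 210\right) + 111 = - \frac{121435}{531} + 111 = - \frac{62494}{531}$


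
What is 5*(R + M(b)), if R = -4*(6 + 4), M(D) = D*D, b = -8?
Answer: 120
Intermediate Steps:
M(D) = D²
R = -40 (R = -4*10 = -40)
5*(R + M(b)) = 5*(-40 + (-8)²) = 5*(-40 + 64) = 5*24 = 120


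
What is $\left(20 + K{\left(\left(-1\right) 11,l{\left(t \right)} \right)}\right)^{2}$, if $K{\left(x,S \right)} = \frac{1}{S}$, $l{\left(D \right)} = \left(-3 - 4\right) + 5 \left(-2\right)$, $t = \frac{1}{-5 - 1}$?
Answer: $\frac{114921}{289} \approx 397.65$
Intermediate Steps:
$t = - \frac{1}{6}$ ($t = \frac{1}{-6} = - \frac{1}{6} \approx -0.16667$)
$l{\left(D \right)} = -17$ ($l{\left(D \right)} = -7 - 10 = -17$)
$\left(20 + K{\left(\left(-1\right) 11,l{\left(t \right)} \right)}\right)^{2} = \left(20 + \frac{1}{-17}\right)^{2} = \left(20 - \frac{1}{17}\right)^{2} = \left(\frac{339}{17}\right)^{2} = \frac{114921}{289}$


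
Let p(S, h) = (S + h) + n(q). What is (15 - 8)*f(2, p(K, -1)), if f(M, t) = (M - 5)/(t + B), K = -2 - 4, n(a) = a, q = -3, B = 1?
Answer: 7/3 ≈ 2.3333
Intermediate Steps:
K = -6
p(S, h) = -3 + S + h (p(S, h) = (S + h) - 3 = -3 + S + h)
f(M, t) = (-5 + M)/(1 + t) (f(M, t) = (M - 5)/(t + 1) = (-5 + M)/(1 + t))
(15 - 8)*f(2, p(K, -1)) = (15 - 8)*((-5 + 2)/(1 + (-3 - 6 - 1))) = 7*(-3/(1 - 10)) = 7*(-3/(-9)) = 7*(-⅑*(-3)) = 7*(⅓) = 7/3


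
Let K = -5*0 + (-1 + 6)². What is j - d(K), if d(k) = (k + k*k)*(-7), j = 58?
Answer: 4608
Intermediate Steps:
K = 25 (K = 0 + 5² = 0 + 25 = 25)
d(k) = -7*k - 7*k² (d(k) = (k + k²)*(-7) = -7*k - 7*k²)
j - d(K) = 58 - (-7)*25*(1 + 25) = 58 - (-7)*25*26 = 58 - 1*(-4550) = 58 + 4550 = 4608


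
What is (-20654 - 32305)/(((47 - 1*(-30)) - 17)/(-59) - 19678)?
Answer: 3124581/1161062 ≈ 2.6911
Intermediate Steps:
(-20654 - 32305)/(((47 - 1*(-30)) - 17)/(-59) - 19678) = -52959/(((47 + 30) - 17)*(-1/59) - 19678) = -52959/((77 - 17)*(-1/59) - 19678) = -52959/(60*(-1/59) - 19678) = -52959/(-60/59 - 19678) = -52959/(-1161062/59) = -52959*(-59/1161062) = 3124581/1161062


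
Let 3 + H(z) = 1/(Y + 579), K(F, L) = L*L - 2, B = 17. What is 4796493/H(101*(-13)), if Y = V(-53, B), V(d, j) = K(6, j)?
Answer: -4153762938/2597 ≈ -1.5994e+6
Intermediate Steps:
K(F, L) = -2 + L² (K(F, L) = L² - 2 = -2 + L²)
V(d, j) = -2 + j²
Y = 287 (Y = -2 + 17² = -2 + 289 = 287)
H(z) = -2597/866 (H(z) = -3 + 1/(287 + 579) = -3 + 1/866 = -2597/866)
4796493/H(101*(-13)) = 4796493/(-2597/866) = 4796493*(-866/2597) = -4153762938/2597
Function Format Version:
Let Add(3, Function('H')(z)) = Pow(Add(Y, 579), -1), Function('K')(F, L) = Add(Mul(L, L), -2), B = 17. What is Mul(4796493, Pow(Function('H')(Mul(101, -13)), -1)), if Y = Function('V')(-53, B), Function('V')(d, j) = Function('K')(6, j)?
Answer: Rational(-4153762938, 2597) ≈ -1.5994e+6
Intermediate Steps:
Function('K')(F, L) = Add(-2, Pow(L, 2)) (Function('K')(F, L) = Add(Pow(L, 2), -2) = Add(-2, Pow(L, 2)))
Function('V')(d, j) = Add(-2, Pow(j, 2))
Y = 287 (Y = Add(-2, Pow(17, 2)) = Add(-2, 289) = 287)
Function('H')(z) = Rational(-2597, 866) (Function('H')(z) = Add(-3, Pow(Add(287, 579), -1)) = Add(-3, Pow(866, -1)) = Add(-3, Rational(1, 866)) = Rational(-2597, 866))
Mul(4796493, Pow(Function('H')(Mul(101, -13)), -1)) = Mul(4796493, Pow(Rational(-2597, 866), -1)) = Mul(4796493, Rational(-866, 2597)) = Rational(-4153762938, 2597)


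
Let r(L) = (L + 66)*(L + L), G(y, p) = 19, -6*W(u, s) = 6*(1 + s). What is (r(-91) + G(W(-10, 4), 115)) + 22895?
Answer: 27464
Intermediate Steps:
W(u, s) = -1 - s (W(u, s) = -(1 + s) = -(6 + 6*s)/6 = -1 - s)
r(L) = 2*L*(66 + L) (r(L) = (66 + L)*(2*L) = 2*L*(66 + L))
(r(-91) + G(W(-10, 4), 115)) + 22895 = (2*(-91)*(66 - 91) + 19) + 22895 = (2*(-91)*(-25) + 19) + 22895 = (4550 + 19) + 22895 = 4569 + 22895 = 27464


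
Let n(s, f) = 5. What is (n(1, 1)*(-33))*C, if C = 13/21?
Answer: -715/7 ≈ -102.14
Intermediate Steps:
C = 13/21 (C = 13*(1/21) = 13/21 ≈ 0.61905)
(n(1, 1)*(-33))*C = (5*(-33))*(13/21) = -165*13/21 = -715/7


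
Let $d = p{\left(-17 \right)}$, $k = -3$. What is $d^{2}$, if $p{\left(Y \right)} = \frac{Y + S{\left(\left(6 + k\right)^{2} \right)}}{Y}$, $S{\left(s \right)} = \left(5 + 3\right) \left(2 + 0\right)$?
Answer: $\frac{1}{289} \approx 0.0034602$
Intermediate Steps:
$S{\left(s \right)} = 16$ ($S{\left(s \right)} = 8 \cdot 2 = 16$)
$p{\left(Y \right)} = \frac{16 + Y}{Y}$ ($p{\left(Y \right)} = \frac{Y + 16}{Y} = \frac{16 + Y}{Y}$)
$d = \frac{1}{17}$ ($d = \frac{16 - 17}{-17} = \left(- \frac{1}{17}\right) \left(-1\right) = \frac{1}{17} \approx 0.058824$)
$d^{2} = \left(\frac{1}{17}\right)^{2} = \frac{1}{289}$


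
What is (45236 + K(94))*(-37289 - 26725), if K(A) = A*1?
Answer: -2901754620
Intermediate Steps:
K(A) = A
(45236 + K(94))*(-37289 - 26725) = (45236 + 94)*(-37289 - 26725) = 45330*(-64014) = -2901754620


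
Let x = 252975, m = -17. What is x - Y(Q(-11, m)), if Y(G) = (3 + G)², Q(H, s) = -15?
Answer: 252831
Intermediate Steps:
x - Y(Q(-11, m)) = 252975 - (3 - 15)² = 252975 - 1*(-12)² = 252975 - 1*144 = 252975 - 144 = 252831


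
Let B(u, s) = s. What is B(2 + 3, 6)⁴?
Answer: 1296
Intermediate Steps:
B(2 + 3, 6)⁴ = 6⁴ = 1296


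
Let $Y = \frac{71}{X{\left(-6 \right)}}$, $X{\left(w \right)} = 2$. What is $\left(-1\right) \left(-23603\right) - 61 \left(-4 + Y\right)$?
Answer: $\frac{43363}{2} \approx 21682.0$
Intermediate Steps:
$Y = \frac{71}{2} \approx 35.5$
$\left(-1\right) \left(-23603\right) - 61 \left(-4 + Y\right) = \left(-1\right) \left(-23603\right) - 61 \left(-4 + \frac{71}{2}\right) = 23603 - 61 \cdot \frac{63}{2} = 23603 - \frac{3843}{2} = \frac{43363}{2}$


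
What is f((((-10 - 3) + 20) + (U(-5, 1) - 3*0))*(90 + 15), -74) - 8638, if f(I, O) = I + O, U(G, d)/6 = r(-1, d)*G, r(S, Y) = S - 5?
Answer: 10923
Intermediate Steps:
r(S, Y) = -5 + S
U(G, d) = -36*G (U(G, d) = 6*((-5 - 1)*G) = 6*(-6*G) = -36*G)
f((((-10 - 3) + 20) + (U(-5, 1) - 3*0))*(90 + 15), -74) - 8638 = ((((-10 - 3) + 20) + (-36*(-5) - 3*0))*(90 + 15) - 74) - 8638 = (((-13 + 20) + (180 + 0))*105 - 74) - 8638 = ((7 + 180)*105 - 74) - 8638 = (187*105 - 74) - 8638 = (19635 - 74) - 8638 = 19561 - 8638 = 10923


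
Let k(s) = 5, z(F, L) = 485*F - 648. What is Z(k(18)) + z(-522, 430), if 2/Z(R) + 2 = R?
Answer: -761452/3 ≈ -2.5382e+5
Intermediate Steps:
z(F, L) = -648 + 485*F
Z(R) = 2/(-2 + R)
Z(k(18)) + z(-522, 430) = 2/(-2 + 5) + (-648 + 485*(-522)) = 2/3 + (-648 - 253170) = 2*(⅓) - 253818 = ⅔ - 253818 = -761452/3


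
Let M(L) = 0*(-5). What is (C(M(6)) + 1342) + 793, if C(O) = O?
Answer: 2135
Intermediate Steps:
M(L) = 0
(C(M(6)) + 1342) + 793 = (0 + 1342) + 793 = 1342 + 793 = 2135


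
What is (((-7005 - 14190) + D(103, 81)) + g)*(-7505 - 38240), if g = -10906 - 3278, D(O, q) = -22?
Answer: 1619418745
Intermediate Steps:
g = -14184
(((-7005 - 14190) + D(103, 81)) + g)*(-7505 - 38240) = (((-7005 - 14190) - 22) - 14184)*(-7505 - 38240) = ((-21195 - 22) - 14184)*(-45745) = (-21217 - 14184)*(-45745) = -35401*(-45745) = 1619418745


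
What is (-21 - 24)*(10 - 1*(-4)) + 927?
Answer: 297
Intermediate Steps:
(-21 - 24)*(10 - 1*(-4)) + 927 = -45*(10 + 4) + 927 = -45*14 + 927 = -630 + 927 = 297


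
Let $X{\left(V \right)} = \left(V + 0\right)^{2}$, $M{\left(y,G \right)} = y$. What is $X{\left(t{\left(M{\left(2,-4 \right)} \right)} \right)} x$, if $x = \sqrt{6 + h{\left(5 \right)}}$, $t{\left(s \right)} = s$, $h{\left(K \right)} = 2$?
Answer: $8 \sqrt{2} \approx 11.314$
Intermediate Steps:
$X{\left(V \right)} = V^{2}$
$x = 2 \sqrt{2}$ ($x = \sqrt{6 + 2} = \sqrt{8} = 2 \sqrt{2} \approx 2.8284$)
$X{\left(t{\left(M{\left(2,-4 \right)} \right)} \right)} x = 2^{2} \cdot 2 \sqrt{2} = 4 \cdot 2 \sqrt{2} = 8 \sqrt{2}$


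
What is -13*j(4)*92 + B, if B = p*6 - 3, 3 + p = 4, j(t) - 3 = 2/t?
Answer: -4183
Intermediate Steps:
j(t) = 3 + 2/t
p = 1 (p = -3 + 4 = 1)
B = 3 (B = 1*6 - 3 = 6 - 3 = 3)
-13*j(4)*92 + B = -13*(3 + 2/4)*92 + 3 = -13*(3 + 2*(¼))*92 + 3 = -13*(3 + ½)*92 + 3 = -13*7/2*92 + 3 = -91/2*92 + 3 = -4186 + 3 = -4183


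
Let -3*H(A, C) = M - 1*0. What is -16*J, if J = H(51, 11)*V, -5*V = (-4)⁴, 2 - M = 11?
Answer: 12288/5 ≈ 2457.6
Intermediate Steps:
M = -9 (M = 2 - 1*11 = 2 - 11 = -9)
H(A, C) = 3 (H(A, C) = -(-9 - 1*0)/3 = -(-9 + 0)/3 = -⅓*(-9) = 3)
V = -256/5 (V = -⅕*(-4)⁴ = -⅕*256 = -256/5 ≈ -51.200)
J = -768/5 (J = 3*(-256/5) = -768/5 ≈ -153.60)
-16*J = -16*(-768/5) = 12288/5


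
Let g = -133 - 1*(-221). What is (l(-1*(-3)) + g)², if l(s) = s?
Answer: 8281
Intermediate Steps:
g = 88 (g = -133 + 221 = 88)
(l(-1*(-3)) + g)² = (-1*(-3) + 88)² = (3 + 88)² = 91² = 8281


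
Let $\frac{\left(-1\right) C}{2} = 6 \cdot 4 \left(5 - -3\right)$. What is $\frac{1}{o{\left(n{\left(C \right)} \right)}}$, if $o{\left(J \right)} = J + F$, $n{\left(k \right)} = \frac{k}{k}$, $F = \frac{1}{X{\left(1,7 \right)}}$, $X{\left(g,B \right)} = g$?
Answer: $\frac{1}{2} \approx 0.5$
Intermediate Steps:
$C = -384$ ($C = - 2 \cdot 6 \cdot 4 \left(5 - -3\right) = - 2 \cdot 24 \left(5 + 3\right) = - 2 \cdot 24 \cdot 8 = \left(-2\right) 192 = -384$)
$F = 1$ ($F = 1^{-1} = 1$)
$n{\left(k \right)} = 1$
$o{\left(J \right)} = 1 + J$ ($o{\left(J \right)} = J + 1 = 1 + J$)
$\frac{1}{o{\left(n{\left(C \right)} \right)}} = \frac{1}{1 + 1} = \frac{1}{2}$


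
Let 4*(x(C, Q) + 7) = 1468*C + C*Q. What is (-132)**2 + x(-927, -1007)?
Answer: -357679/4 ≈ -89420.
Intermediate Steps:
x(C, Q) = -7 + 367*C + C*Q/4 (x(C, Q) = -7 + (1468*C + C*Q)/4 = -7 + (367*C + C*Q/4) = -7 + 367*C + C*Q/4)
(-132)**2 + x(-927, -1007) = (-132)**2 + (-7 + 367*(-927) + (1/4)*(-927)*(-1007)) = 17424 + (-7 - 340209 + 933489/4) = 17424 - 427375/4 = -357679/4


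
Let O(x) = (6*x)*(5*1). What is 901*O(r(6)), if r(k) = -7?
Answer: -189210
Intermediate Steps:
O(x) = 30*x (O(x) = (6*x)*5 = 30*x)
901*O(r(6)) = 901*(30*(-7)) = 901*(-210) = -189210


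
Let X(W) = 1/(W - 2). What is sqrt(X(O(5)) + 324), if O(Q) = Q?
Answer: sqrt(2919)/3 ≈ 18.009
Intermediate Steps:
X(W) = 1/(-2 + W)
sqrt(X(O(5)) + 324) = sqrt(1/(-2 + 5) + 324) = sqrt(1/3 + 324) = sqrt(973/3) = sqrt(2919)/3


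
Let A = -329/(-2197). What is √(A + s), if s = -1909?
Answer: 4*I*√3407417/169 ≈ 43.69*I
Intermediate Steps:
A = 329/2197 (A = -329*(-1/2197) = 329/2197 ≈ 0.14975)
√(A + s) = √(329/2197 - 1909) = √(-4193744/2197) = 4*I*√3407417/169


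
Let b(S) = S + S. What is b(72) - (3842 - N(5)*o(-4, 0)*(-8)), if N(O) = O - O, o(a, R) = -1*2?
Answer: -3698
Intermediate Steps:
b(S) = 2*S
o(a, R) = -2
N(O) = 0
b(72) - (3842 - N(5)*o(-4, 0)*(-8)) = 2*72 - (3842 - 0*(-2)*(-8)) = 144 - (3842 - 0*(-8)) = 144 - (3842 - 1*0) = 144 - (3842 + 0) = 144 - 1*3842 = 144 - 3842 = -3698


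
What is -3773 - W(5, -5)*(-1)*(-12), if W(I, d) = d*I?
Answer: -3473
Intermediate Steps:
W(I, d) = I*d
-3773 - W(5, -5)*(-1)*(-12) = -3773 - (5*(-5))*(-1)*(-12) = -3773 - (-25*(-1))*(-12) = -3773 - 25*(-12) = -3773 - 1*(-300) = -3773 + 300 = -3473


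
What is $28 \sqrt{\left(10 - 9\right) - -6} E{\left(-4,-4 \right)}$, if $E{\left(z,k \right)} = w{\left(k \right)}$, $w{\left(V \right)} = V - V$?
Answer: $0$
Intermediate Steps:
$w{\left(V \right)} = 0$
$E{\left(z,k \right)} = 0$
$28 \sqrt{\left(10 - 9\right) - -6} E{\left(-4,-4 \right)} = 28 \sqrt{\left(10 - 9\right) - -6} \cdot 0 = 28 \sqrt{1 + 6} \cdot 0 = 28 \sqrt{7} \cdot 0 = 0$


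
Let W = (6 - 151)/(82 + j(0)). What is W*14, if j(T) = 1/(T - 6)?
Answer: -12180/491 ≈ -24.807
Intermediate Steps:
j(T) = 1/(-6 + T)
W = -870/491 (W = (6 - 151)/(82 + 1/(-6 + 0)) = -145/(82 + 1/(-6)) = -145/(82 - 1/6) = -145/491/6 = -145*6/491 = -870/491 ≈ -1.7719)
W*14 = -870/491*14 = -12180/491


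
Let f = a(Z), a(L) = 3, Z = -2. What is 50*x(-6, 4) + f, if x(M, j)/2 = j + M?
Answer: -197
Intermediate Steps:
x(M, j) = 2*M + 2*j (x(M, j) = 2*(j + M) = 2*(M + j) = 2*M + 2*j)
f = 3
50*x(-6, 4) + f = 50*(2*(-6) + 2*4) + 3 = 50*(-12 + 8) + 3 = 50*(-4) + 3 = -200 + 3 = -197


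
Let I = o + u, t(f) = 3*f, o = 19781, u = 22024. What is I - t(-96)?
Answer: 42093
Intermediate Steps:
I = 41805 (I = 19781 + 22024 = 41805)
I - t(-96) = 41805 - 3*(-96) = 41805 - 1*(-288) = 41805 + 288 = 42093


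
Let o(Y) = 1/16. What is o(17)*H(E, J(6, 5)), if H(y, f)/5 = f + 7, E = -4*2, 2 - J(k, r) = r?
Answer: 5/4 ≈ 1.2500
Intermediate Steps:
o(Y) = 1/16
J(k, r) = 2 - r
E = -8
H(y, f) = 35 + 5*f (H(y, f) = 5*(f + 7) = 5*(7 + f) = 35 + 5*f)
o(17)*H(E, J(6, 5)) = (35 + 5*(2 - 1*5))/16 = (35 + 5*(2 - 5))/16 = (35 + 5*(-3))/16 = (35 - 15)/16 = (1/16)*20 = 5/4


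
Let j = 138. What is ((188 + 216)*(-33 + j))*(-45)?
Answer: -1908900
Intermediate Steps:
((188 + 216)*(-33 + j))*(-45) = ((188 + 216)*(-33 + 138))*(-45) = (404*105)*(-45) = 42420*(-45) = -1908900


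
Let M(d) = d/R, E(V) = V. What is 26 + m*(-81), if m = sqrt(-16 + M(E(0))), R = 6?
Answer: 26 - 324*I ≈ 26.0 - 324.0*I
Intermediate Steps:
M(d) = d/6
m = 4*I (m = sqrt(-16 + (1/6)*0) = sqrt(-16 + 0) = sqrt(-16) = 4*I ≈ 4.0*I)
26 + m*(-81) = 26 + (4*I)*(-81) = 26 - 324*I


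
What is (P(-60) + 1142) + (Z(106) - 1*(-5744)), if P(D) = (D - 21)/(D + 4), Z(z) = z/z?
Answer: 385753/56 ≈ 6888.4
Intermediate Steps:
Z(z) = 1
P(D) = (-21 + D)/(4 + D)
(P(-60) + 1142) + (Z(106) - 1*(-5744)) = ((-21 - 60)/(4 - 60) + 1142) + (1 - 1*(-5744)) = (-81/(-56) + 1142) + (1 + 5744) = (-1/56*(-81) + 1142) + 5745 = (81/56 + 1142) + 5745 = 64033/56 + 5745 = 385753/56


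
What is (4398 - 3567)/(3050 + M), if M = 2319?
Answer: 831/5369 ≈ 0.15478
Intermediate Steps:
(4398 - 3567)/(3050 + M) = (4398 - 3567)/(3050 + 2319) = 831/5369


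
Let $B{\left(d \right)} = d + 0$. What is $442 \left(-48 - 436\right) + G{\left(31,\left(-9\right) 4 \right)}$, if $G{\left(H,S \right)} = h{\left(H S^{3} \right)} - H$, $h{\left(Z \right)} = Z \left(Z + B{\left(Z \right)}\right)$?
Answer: $4183775435833$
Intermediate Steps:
$B{\left(d \right)} = d$
$h{\left(Z \right)} = 2 Z^{2}$ ($h{\left(Z \right)} = Z \left(Z + Z\right) = Z 2 Z = 2 Z^{2}$)
$G{\left(H,S \right)} = - H + 2 H^{2} S^{6}$ ($G{\left(H,S \right)} = 2 \left(H S^{3}\right)^{2} - H = 2 H^{2} S^{6} - H = - H + 2 H^{2} S^{6}$)
$442 \left(-48 - 436\right) + G{\left(31,\left(-9\right) 4 \right)} = 442 \left(-48 - 436\right) + 31 \left(-1 + 2 \cdot 31 \left(\left(-9\right) 4\right)^{6}\right) = 442 \left(-484\right) + 31 \left(-1 + 2 \cdot 31 \left(-36\right)^{6}\right) = -213928 + 31 \left(-1 + 2 \cdot 31 \cdot 2176782336\right) = -213928 + 31 \left(-1 + 134960504832\right) = -213928 + 31 \cdot 134960504831 = -213928 + 4183775649761 = 4183775435833$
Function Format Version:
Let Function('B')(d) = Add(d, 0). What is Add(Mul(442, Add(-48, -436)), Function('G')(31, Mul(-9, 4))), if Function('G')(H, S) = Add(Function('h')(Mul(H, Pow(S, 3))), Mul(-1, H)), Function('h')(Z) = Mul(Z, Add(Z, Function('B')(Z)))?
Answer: 4183775435833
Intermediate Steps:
Function('B')(d) = d
Function('h')(Z) = Mul(2, Pow(Z, 2)) (Function('h')(Z) = Mul(Z, Add(Z, Z)) = Mul(Z, Mul(2, Z)) = Mul(2, Pow(Z, 2)))
Function('G')(H, S) = Add(Mul(-1, H), Mul(2, Pow(H, 2), Pow(S, 6))) (Function('G')(H, S) = Add(Mul(2, Pow(Mul(H, Pow(S, 3)), 2)), Mul(-1, H)) = Add(Mul(2, Mul(Pow(H, 2), Pow(S, 6))), Mul(-1, H)) = Add(Mul(2, Pow(H, 2), Pow(S, 6)), Mul(-1, H)) = Add(Mul(-1, H), Mul(2, Pow(H, 2), Pow(S, 6))))
Add(Mul(442, Add(-48, -436)), Function('G')(31, Mul(-9, 4))) = Add(Mul(442, Add(-48, -436)), Mul(31, Add(-1, Mul(2, 31, Pow(Mul(-9, 4), 6))))) = Add(Mul(442, -484), Mul(31, Add(-1, Mul(2, 31, Pow(-36, 6))))) = Add(-213928, Mul(31, Add(-1, Mul(2, 31, 2176782336)))) = Add(-213928, Mul(31, Add(-1, 134960504832))) = Add(-213928, Mul(31, 134960504831)) = Add(-213928, 4183775649761) = 4183775435833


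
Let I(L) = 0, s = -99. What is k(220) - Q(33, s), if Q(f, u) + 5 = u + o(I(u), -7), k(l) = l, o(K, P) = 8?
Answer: 316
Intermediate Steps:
Q(f, u) = 3 + u (Q(f, u) = -5 + (u + 8) = -5 + (8 + u) = 3 + u)
k(220) - Q(33, s) = 220 - (3 - 99) = 220 - 1*(-96) = 220 + 96 = 316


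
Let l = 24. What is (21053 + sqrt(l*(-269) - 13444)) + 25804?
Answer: 46857 + 10*I*sqrt(199) ≈ 46857.0 + 141.07*I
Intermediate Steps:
(21053 + sqrt(l*(-269) - 13444)) + 25804 = (21053 + sqrt(24*(-269) - 13444)) + 25804 = (21053 + sqrt(-6456 - 13444)) + 25804 = (21053 + sqrt(-19900)) + 25804 = (21053 + 10*I*sqrt(199)) + 25804 = 46857 + 10*I*sqrt(199)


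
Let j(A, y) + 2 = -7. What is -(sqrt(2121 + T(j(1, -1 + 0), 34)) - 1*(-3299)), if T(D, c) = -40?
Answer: -3299 - sqrt(2081) ≈ -3344.6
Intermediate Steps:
j(A, y) = -9 (j(A, y) = -2 - 7 = -9)
-(sqrt(2121 + T(j(1, -1 + 0), 34)) - 1*(-3299)) = -(sqrt(2121 - 40) - 1*(-3299)) = -(sqrt(2081) + 3299) = -(3299 + sqrt(2081)) = -3299 - sqrt(2081)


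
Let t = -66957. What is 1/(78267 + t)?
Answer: 1/11310 ≈ 8.8417e-5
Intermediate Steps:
1/(78267 + t) = 1/(78267 - 66957) = 1/11310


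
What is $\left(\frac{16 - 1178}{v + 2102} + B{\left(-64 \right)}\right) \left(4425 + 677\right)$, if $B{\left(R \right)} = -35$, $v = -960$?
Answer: $- \frac{104927732}{571} \approx -1.8376 \cdot 10^{5}$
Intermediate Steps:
$\left(\frac{16 - 1178}{v + 2102} + B{\left(-64 \right)}\right) \left(4425 + 677\right) = \left(\frac{16 - 1178}{-960 + 2102} - 35\right) \left(4425 + 677\right) = \left(- \frac{1162}{1142} - 35\right) 5102 = \left(\left(-1162\right) \frac{1}{1142} - 35\right) 5102 = \left(- \frac{581}{571} - 35\right) 5102 = \left(- \frac{20566}{571}\right) 5102 = - \frac{104927732}{571}$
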